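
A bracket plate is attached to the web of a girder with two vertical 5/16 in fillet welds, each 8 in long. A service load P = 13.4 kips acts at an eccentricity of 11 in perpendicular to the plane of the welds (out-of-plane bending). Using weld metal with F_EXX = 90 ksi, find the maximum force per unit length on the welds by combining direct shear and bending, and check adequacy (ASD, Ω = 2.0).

f_max ≈ 6.96 kip/in; NOT adequate

L_w = 2 × 8 = 16 in; section modulus (unit throat) S = 2 × L²/6 = 21.33 in².
Direct shear f_v = P/L_w = 13.4/16 = 0.8375 kip/in.
Moment M = P × e = 13.4 × 11 = 147.4 kip·in; bending f_b = M/S = 6.909 kip/in.
f_max = √(f_v² + f_b²) = √(0.8375² + 6.909²) = 6.96 kip/in.
r_n/Ω = (1/2.0) × 0.6 × 90 × (0.707 × 0.3125) = 5.965 kip/in → NOT adequate.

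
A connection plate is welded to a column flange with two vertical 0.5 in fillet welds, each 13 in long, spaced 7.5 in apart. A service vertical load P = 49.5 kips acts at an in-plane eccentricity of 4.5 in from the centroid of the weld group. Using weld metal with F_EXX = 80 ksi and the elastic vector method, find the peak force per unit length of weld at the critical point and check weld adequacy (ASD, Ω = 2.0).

Total weld length L_w = 26 in. Treat welds as unit-width lines.
Polar moment about centroid: J = 2[d³/12 + d(b/2)²] = 2[13³/12 + 13×3.75²] = 731.8 in³.
Direct shear f_v = P/L_w = 49.5 / 26 = 1.904 kip/in (vertical).
Torsion M = P·e = 49.5 × 4.5 = 222.75 kip·in.
Critical point at (x, y) = (3.75, 6.5) from centroid. f_tx = M·y/J = 1.979 kip/in; f_ty = M·x/J = 1.141 kip/in.
Resultant f_max = √[f_tx² + (f_v + f_ty)²] = √[1.979² + (1.904 + 1.141)²] = 3.632 kip/in.
Capacity per unit length: r_n/Ω = (1/2.0) × 0.6 × 80 × (0.707 × 0.5) = 8.484 kip/in.
3.632 ≤ 8.484 → adequate.

f_max ≈ 3.63 kip/in; adequate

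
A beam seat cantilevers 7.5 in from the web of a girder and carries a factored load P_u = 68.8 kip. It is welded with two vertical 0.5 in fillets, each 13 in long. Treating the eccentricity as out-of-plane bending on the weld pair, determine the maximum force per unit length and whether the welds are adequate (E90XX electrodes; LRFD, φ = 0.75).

f_max ≈ 9.53 kip/in; adequate

E90XX → F_EXX = 90 ksi.
L_w = 2 × 13 = 26 in; section modulus (unit throat) S = 2 × L²/6 = 56.33 in².
Direct shear f_v = P/L_w = 68.8/26 = 2.646 kip/in.
Moment M = P × e = 68.8 × 7.5 = 516 kip·in; bending f_b = M/S = 9.16 kip/in.
f_max = √(f_v² + f_b²) = √(2.646² + 9.16²) = 9.534 kip/in.
φr_n = 0.75 × 0.6 × 90 × (0.707 × 0.5) = 14.32 kip/in → adequate.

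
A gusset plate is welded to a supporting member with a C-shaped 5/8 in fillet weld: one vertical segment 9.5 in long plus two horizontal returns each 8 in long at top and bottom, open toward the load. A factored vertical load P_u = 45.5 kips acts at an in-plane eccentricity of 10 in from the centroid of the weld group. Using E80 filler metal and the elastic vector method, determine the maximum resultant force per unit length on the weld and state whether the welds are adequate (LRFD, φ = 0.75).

E80XX → F_EXX = 80 ksi.
Total weld length L_w = 25.5 in. Treat welds as unit-width lines.
Centroid: x̄ = 2×8×4 / 25.5 = 2.51 in from the vertical weld.
Polar moment about centroid: J = I_x + I_y = [9.5³/12 + 2×8×4.75²] + [9.5×2.51² + 2(8³/12 + 8×1.49²)] = 613.2 in³.
Direct shear f_v = P/L_w = 45.5 / 25.5 = 1.784 kip/in (vertical).
Torsion M = P·e = 45.5 × 10 = 455 kip·in.
Critical point at (x, y) = (5.49, 4.75) from centroid. f_tx = M·y/J = 3.525 kip/in; f_ty = M·x/J = 4.074 kip/in.
Resultant f_max = √[f_tx² + (f_v + f_ty)²] = √[3.525² + (1.784 + 4.074)²] = 6.837 kip/in.
Capacity per unit length: φr_n = 0.75 × 0.6 × 80 × (0.707 × 0.625) = 15.91 kip/in.
6.837 ≤ 15.91 → adequate.

f_max ≈ 6.84 kip/in; adequate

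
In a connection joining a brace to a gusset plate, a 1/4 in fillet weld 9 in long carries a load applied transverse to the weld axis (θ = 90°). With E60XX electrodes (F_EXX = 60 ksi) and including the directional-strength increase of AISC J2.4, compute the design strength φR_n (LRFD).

φR_n ≈ 64.4 kip

t_e = 0.707 × 0.25 = 0.1767 in; A_we = 0.1767 × 9 = 1.591 in².
Directional factor: 1.0 + 0.5 sin^1.5(90°) = 1.5.
F_nw = 0.6 × 60 × 1.5 = 54 ksi.
φR_n = 0.75 × 54 × 1.591 = 64.43 kip.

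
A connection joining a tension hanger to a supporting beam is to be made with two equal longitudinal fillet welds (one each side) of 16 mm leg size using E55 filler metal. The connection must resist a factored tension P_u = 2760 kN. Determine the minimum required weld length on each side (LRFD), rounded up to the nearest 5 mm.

L = 495 mm on each side

E55XX → F_EXX = 550 MPa.
Throat t_e = 0.707 × 16 = 11.31 mm.
φr_n = 0.75 × 0.6 × 550 × 11.31 × 10⁻³ = 2.8 kN/mm.
L_req = P_u / φr_n = 2760 / 2.8 = 985.8 mm total.
Per side: 985.8 / 2 = 492.9 mm.
Round up → use L = 495 mm on each side.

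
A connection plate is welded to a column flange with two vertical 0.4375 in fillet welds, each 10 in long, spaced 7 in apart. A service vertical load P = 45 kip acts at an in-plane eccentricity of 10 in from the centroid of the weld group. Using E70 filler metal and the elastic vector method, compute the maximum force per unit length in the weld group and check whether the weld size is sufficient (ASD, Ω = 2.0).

f_max ≈ 8.17 kip/in; NOT adequate

E70XX → F_EXX = 70 ksi.
Total weld length L_w = 20 in. Treat welds as unit-width lines.
Polar moment about centroid: J = 2[d³/12 + d(b/2)²] = 2[10³/12 + 10×3.5²] = 411.7 in³.
Direct shear f_v = P/L_w = 45 / 20 = 2.25 kip/in (vertical).
Torsion M = P·e = 45 × 10 = 450 kip·in.
Critical point at (x, y) = (3.5, 5) from centroid. f_tx = M·y/J = 5.466 kip/in; f_ty = M·x/J = 3.826 kip/in.
Resultant f_max = √[f_tx² + (f_v + f_ty)²] = √[5.466² + (2.25 + 3.826)²] = 8.172 kip/in.
Capacity per unit length: r_n/Ω = (1/2.0) × 0.6 × 70 × (0.707 × 0.4375) = 6.496 kip/in.
8.172 > 6.496 → NOT adequate.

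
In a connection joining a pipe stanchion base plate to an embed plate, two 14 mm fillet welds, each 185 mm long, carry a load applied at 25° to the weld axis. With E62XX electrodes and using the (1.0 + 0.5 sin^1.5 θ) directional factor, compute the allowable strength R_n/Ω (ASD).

R_n/Ω ≈ 775 kN

E62XX → F_EXX = 620 MPa.
t_e = 0.707 × 14 = 9.898 mm; A_we = 9.898 × 370 = 3662 mm².
Directional factor: 1.0 + 0.5 sin^1.5(25°) = 1.137.
F_nw = 0.6 × 620 × 1.137 = 423.1 MPa.
R_n/Ω = (423.1 × 3662) / 2.0 × 10⁻³ = 774.8 kN.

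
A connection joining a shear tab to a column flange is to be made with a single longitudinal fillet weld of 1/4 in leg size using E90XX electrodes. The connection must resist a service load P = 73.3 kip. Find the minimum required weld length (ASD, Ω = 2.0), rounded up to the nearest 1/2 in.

E90XX → F_EXX = 90 ksi.
Throat t_e = 0.707 × 0.25 = 0.1767 in.
r_n/Ω = (0.6 × 90 × 0.1767) / 2.0 = 4.772 kip/in.
L_req = P / (r_n/Ω) = 73.3 / 4.772 = 15.36 in total.
Round up → use L = 15.5 in.

L = 15.5 in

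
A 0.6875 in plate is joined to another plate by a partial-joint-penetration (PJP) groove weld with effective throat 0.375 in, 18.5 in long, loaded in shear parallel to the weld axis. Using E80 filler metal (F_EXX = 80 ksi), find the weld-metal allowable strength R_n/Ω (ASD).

Effective throat (given) t_e = 0.375 in.
A_we = 0.375 × 18.5 = 6.938 in².
F_nw = 0.6 F_EXX = 48 ksi.
R_n/Ω = (48 × 6.938) / 2.0 = 166.5 kips.

R_n/Ω ≈ 166 kips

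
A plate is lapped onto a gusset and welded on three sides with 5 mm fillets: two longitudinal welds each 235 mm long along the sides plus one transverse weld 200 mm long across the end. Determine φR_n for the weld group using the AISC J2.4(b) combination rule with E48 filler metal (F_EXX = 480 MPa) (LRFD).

φR_n ≈ 534 kN

t_e = 0.707 × 5 = 3.535 mm.
R_nwl = 0.6 × 480 × 3.535 × 470 × 10⁻³ = 478.5 kN (longitudinal, 2 welds).
R_nwt = 0.6 × 480 × 3.535 × 200 × 10⁻³ = 203.6 kN (transverse, base value).
(i) R_nwl + R_nwt = 682.1 kN; (ii) 0.85 R_nwl + 1.5 R_nwt = 712.1 kN.
R_n = max = 712.1 kN [governs: (ii)]; φR_n = 534.1 kN.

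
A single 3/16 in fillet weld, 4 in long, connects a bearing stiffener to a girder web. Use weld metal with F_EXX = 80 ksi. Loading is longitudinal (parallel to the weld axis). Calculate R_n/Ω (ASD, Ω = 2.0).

Effective throat t_e = 0.707 × 0.1875 = 0.1326 in.
Total length L = 4 in; A_we = 0.1326 × 4 = 0.5302 in².
F_nw = 0.6 F_EXX = 0.6 × 80 = 48 ksi.
R_n = 48 × 0.5302 = 25.45 kips; R_n/Ω = 25.45/2.0 = 12.73 kips.

R_n/Ω ≈ 12.7 kips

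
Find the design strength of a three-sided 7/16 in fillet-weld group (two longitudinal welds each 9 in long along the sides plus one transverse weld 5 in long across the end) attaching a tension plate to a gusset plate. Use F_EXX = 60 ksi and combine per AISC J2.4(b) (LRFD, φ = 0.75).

t_e = 0.707 × 0.4375 = 0.3093 in.
R_nwl = 0.6 × 60 × 0.3093 × 18 = 200.4 kip (longitudinal, 2 welds).
R_nwt = 0.6 × 60 × 0.3093 × 5 = 55.68 kip (transverse, base value).
(i) R_nwl + R_nwt = 256.1 kip; (ii) 0.85 R_nwl + 1.5 R_nwt = 253.9 kip.
R_n = max = 256.1 kip [governs: (i)]; φR_n = 192.1 kip.

φR_n ≈ 192 kip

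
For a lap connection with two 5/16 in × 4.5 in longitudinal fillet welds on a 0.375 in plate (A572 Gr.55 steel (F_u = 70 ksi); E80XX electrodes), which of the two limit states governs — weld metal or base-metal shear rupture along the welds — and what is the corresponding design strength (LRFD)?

E80XX → F_EXX = 80 ksi.
t_e = 0.707 × 0.3125 = 0.2209 in; L = 9 in.
Weld metal: φR_n = 0.75 × 0.6 × 80 × 0.2209 × 9 = 71.58 kip.
Base metal (shear rupture): φR_n = 0.75 × 0.6 × 70 × 0.375 × 9 = 106.3 kip.
Governing: weld metal.

φR_n ≈ 71.6 kip (weld metal governs)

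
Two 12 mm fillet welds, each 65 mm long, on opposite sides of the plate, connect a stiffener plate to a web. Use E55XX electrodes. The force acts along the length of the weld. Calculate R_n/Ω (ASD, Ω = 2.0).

R_n/Ω ≈ 182 kN

E55XX → F_EXX = 550 MPa.
Effective throat t_e = 0.707 × 12 = 8.484 mm.
Total length L = 130 mm; A_we = 8.484 × 130 = 1103 mm².
F_nw = 0.6 F_EXX = 0.6 × 550 = 330 MPa.
R_n = 330 × 1103 × 10⁻³ = 364 kN; R_n/Ω = 364/2.0 = 182 kN.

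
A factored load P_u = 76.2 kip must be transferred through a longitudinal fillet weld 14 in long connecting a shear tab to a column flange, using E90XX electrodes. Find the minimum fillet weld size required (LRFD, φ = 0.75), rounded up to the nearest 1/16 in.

w = 1/4 in

E90XX → F_EXX = 90 ksi.
Total weld length L = 14 in.
Required throat t_e = P_u / (φ × 0.6 F_EXX × L) = 76.2 / (0.75 × 0.6 × 90 × 14) = 0.1344 in.
Required leg w = t_e / 0.707 = 0.1901 in → use 1/4 in.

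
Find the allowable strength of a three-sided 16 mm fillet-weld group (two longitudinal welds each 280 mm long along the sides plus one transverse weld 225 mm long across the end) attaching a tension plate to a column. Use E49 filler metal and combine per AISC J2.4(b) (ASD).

R_n/Ω ≈ 1350 kN

E49XX → F_EXX = 490 MPa.
t_e = 0.707 × 16 = 11.31 mm.
R_nwl = 0.6 × 490 × 11.31 × 560 × 10⁻³ = 1862 kN (longitudinal, 2 welds).
R_nwt = 0.6 × 490 × 11.31 × 225 × 10⁻³ = 748.3 kN (transverse, base value).
(i) R_nwl + R_nwt = 2611 kN; (ii) 0.85 R_nwl + 1.5 R_nwt = 2705 kN.
R_n = max = 2705 kN [governs: (ii)]; R_n/Ω = 1353 kN.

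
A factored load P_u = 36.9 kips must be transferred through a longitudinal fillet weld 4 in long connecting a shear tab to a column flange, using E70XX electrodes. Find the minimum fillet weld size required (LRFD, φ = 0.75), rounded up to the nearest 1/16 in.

w = 7/16 in

E70XX → F_EXX = 70 ksi.
Total weld length L = 4 in.
Required throat t_e = P_u / (φ × 0.6 F_EXX × L) = 36.9 / (0.75 × 0.6 × 70 × 4) = 0.2929 in.
Required leg w = t_e / 0.707 = 0.4142 in → use 7/16 in.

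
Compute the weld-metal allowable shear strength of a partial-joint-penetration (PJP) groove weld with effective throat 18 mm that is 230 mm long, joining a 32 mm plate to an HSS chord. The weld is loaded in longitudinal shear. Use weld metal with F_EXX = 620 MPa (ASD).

Effective throat (given) t_e = 18 mm.
A_we = 18 × 230 = 4140 mm².
F_nw = 0.6 F_EXX = 372 MPa.
R_n/Ω = (372 × 4140) / 2.0 × 10⁻³ = 770 kN.

R_n/Ω ≈ 770 kN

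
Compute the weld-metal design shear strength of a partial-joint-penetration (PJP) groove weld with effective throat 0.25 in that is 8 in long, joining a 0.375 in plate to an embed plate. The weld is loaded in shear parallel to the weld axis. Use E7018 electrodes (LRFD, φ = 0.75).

E70XX → F_EXX = 70 ksi.
Effective throat (given) t_e = 0.25 in.
A_we = 0.25 × 8 = 2 in².
F_nw = 0.6 F_EXX = 42 ksi.
φR_n = 0.75 × 42 × 2 = 63 kips.

φR_n ≈ 63 kips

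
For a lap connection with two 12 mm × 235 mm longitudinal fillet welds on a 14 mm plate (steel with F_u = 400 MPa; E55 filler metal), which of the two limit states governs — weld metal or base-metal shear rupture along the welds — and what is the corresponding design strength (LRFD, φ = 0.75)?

φR_n ≈ 987 kN (weld metal governs)

E55XX → F_EXX = 550 MPa.
t_e = 0.707 × 12 = 8.484 mm; L = 470 mm.
Weld metal: φR_n = 0.75 × 0.6 × 550 × 8.484 × 470 × 10⁻³ = 986.9 kN.
Base metal (shear rupture): φR_n = 0.75 × 0.6 × 400 × 14 × 470 × 10⁻³ = 1184 kN.
Governing: weld metal.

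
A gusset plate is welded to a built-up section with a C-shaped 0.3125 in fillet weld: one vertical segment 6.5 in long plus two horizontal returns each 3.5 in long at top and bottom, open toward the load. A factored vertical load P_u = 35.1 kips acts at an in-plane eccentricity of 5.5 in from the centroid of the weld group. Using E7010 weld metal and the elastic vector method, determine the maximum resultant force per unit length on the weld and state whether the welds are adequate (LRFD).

f_max ≈ 8.88 kip/in; NOT adequate

E70XX → F_EXX = 70 ksi.
Total weld length L_w = 13.5 in. Treat welds as unit-width lines.
Centroid: x̄ = 2×3.5×1.75 / 13.5 = 0.9074 in from the vertical weld.
Polar moment about centroid: J = I_x + I_y = [6.5³/12 + 2×3.5×3.25²] + [6.5×0.9074² + 2(3.5³/12 + 3.5×0.8426²)] = 114.3 in³.
Direct shear f_v = P/L_w = 35.1 / 13.5 = 2.6 kip/in (vertical).
Torsion M = P·e = 35.1 × 5.5 = 193.05 kip·in.
Critical point at (x, y) = (2.593, 3.25) from centroid. f_tx = M·y/J = 5.49 kip/in; f_ty = M·x/J = 4.379 kip/in.
Resultant f_max = √[f_tx² + (f_v + f_ty)²] = √[5.49² + (2.6 + 4.379)²] = 8.879 kip/in.
Capacity per unit length: φr_n = 0.75 × 0.6 × 70 × (0.707 × 0.3125) = 6.96 kip/in.
8.879 > 6.96 → NOT adequate.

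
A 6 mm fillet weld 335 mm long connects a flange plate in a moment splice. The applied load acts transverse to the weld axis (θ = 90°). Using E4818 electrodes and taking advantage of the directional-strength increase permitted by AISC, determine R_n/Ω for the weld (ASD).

R_n/Ω ≈ 307 kN

E48XX → F_EXX = 480 MPa.
t_e = 0.707 × 6 = 4.242 mm; A_we = 4.242 × 335 = 1421 mm².
Directional factor: 1.0 + 0.5 sin^1.5(90°) = 1.5.
F_nw = 0.6 × 480 × 1.5 = 432 MPa.
R_n/Ω = (432 × 1421) / 2.0 × 10⁻³ = 307 kN.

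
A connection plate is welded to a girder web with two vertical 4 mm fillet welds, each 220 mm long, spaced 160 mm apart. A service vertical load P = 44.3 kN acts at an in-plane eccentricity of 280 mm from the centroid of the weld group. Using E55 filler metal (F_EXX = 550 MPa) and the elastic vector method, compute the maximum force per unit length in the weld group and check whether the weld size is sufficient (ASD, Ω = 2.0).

f_max ≈ 434 N/mm; adequate

Total weld length L_w = 440 mm. Treat welds as unit-width lines.
Polar moment about centroid: J = 2[d³/12 + d(b/2)²] = 2[220³/12 + 220×80²] = 4591000 mm³.
Direct shear f_v = P/L_w = 44.3×10³ / 440 = 100.7 N/mm (vertical).
Torsion M = P·e = 44.3×10³ × 280 = 12404000 N·mm.
Critical point at (x, y) = (80, 110) from centroid. f_tx = M·y/J = 297.2 N/mm; f_ty = M·x/J = 216.2 N/mm.
Resultant f_max = √[f_tx² + (f_v + f_ty)²] = √[297.2² + (100.7 + 216.2)²] = 434.4 N/mm.
Capacity per unit length: r_n/Ω = (1/2.0) × 0.6 × 550 × (0.707 × 4) = 466.6 N/mm.
434.4 ≤ 466.6 → adequate.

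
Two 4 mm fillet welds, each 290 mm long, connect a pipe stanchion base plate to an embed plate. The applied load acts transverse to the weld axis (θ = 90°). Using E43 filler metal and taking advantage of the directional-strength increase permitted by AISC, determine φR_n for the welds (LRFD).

φR_n ≈ 476 kN

E43XX → F_EXX = 430 MPa.
t_e = 0.707 × 4 = 2.828 mm; A_we = 2.828 × 580 = 1640 mm².
Directional factor: 1.0 + 0.5 sin^1.5(90°) = 1.5.
F_nw = 0.6 × 430 × 1.5 = 387 MPa.
φR_n = 0.75 × 387 × 1640 × 10⁻³ = 476.1 kN.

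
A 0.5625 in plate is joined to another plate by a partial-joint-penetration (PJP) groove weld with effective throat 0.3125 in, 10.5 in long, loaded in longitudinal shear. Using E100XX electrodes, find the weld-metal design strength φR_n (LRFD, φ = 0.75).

E100XX → F_EXX = 100 ksi.
Effective throat (given) t_e = 0.3125 in.
A_we = 0.3125 × 10.5 = 3.281 in².
F_nw = 0.6 F_EXX = 60 ksi.
φR_n = 0.75 × 60 × 3.281 = 147.7 kips.

φR_n ≈ 148 kips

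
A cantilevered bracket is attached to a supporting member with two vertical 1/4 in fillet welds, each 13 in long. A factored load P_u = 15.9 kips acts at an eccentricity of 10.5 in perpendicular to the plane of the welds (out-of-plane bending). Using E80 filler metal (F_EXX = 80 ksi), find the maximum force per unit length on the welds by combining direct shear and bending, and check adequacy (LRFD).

f_max ≈ 3.03 kip/in; adequate

L_w = 2 × 13 = 26 in; section modulus (unit throat) S = 2 × L²/6 = 56.33 in².
Direct shear f_v = P/L_w = 15.9/26 = 0.6115 kip/in.
Moment M = P × e = 15.9 × 10.5 = 166.95 kip·in; bending f_b = M/S = 2.964 kip/in.
f_max = √(f_v² + f_b²) = √(0.6115² + 2.964²) = 3.026 kip/in.
φr_n = 0.75 × 0.6 × 80 × (0.707 × 0.25) = 6.363 kip/in → adequate.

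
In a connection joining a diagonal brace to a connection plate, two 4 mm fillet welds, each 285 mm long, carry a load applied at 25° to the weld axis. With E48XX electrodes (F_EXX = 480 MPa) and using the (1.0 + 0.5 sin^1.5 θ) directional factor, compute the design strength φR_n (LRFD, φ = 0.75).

φR_n ≈ 396 kN

t_e = 0.707 × 4 = 2.828 mm; A_we = 2.828 × 570 = 1612 mm².
Directional factor: 1.0 + 0.5 sin^1.5(25°) = 1.137.
F_nw = 0.6 × 480 × 1.137 = 327.6 MPa.
φR_n = 0.75 × 327.6 × 1612 × 10⁻³ = 396 kN.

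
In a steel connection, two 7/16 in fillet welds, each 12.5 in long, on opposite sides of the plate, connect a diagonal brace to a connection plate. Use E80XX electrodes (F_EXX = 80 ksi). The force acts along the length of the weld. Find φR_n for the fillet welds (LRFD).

φR_n ≈ 278 kips

Effective throat t_e = 0.707 × 0.4375 = 0.3093 in.
Total length L = 25 in; A_we = 0.3093 × 25 = 7.733 in².
F_nw = 0.6 F_EXX = 0.6 × 80 = 48 ksi.
φR_n = 0.75 × 48 × 7.733 = 278.4 kips.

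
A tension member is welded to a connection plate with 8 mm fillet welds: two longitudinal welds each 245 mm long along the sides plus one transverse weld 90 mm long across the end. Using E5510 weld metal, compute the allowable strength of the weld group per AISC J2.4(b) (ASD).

R_n/Ω ≈ 541 kN

E55XX → F_EXX = 550 MPa.
t_e = 0.707 × 8 = 5.656 mm.
R_nwl = 0.6 × 550 × 5.656 × 490 × 10⁻³ = 914.6 kN (longitudinal, 2 welds).
R_nwt = 0.6 × 550 × 5.656 × 90 × 10⁻³ = 168 kN (transverse, base value).
(i) R_nwl + R_nwt = 1083 kN; (ii) 0.85 R_nwl + 1.5 R_nwt = 1029 kN.
R_n = max = 1083 kN [governs: (i)]; R_n/Ω = 541.3 kN.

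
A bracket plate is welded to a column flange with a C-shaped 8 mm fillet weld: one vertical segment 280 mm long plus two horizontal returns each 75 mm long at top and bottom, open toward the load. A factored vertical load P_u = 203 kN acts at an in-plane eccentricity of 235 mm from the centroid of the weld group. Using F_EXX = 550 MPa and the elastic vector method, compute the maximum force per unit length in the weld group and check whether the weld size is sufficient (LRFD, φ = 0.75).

Total weld length L_w = 430 mm. Treat welds as unit-width lines.
Centroid: x̄ = 2×75×37.5 / 430 = 13.08 mm from the vertical weld.
Polar moment about centroid: J = I_x + I_y = [280³/12 + 2×75×140²] + [280×13.08² + 2(75³/12 + 75×24.42²)] = 4977000 mm³.
Direct shear f_v = P/L_w = 203×10³ / 430 = 472.1 N/mm (vertical).
Torsion M = P·e = 203×10³ × 235 = 47705000 N·mm.
Critical point at (x, y) = (61.92, 140) from centroid. f_tx = M·y/J = 1342 N/mm; f_ty = M·x/J = 593.5 N/mm.
Resultant f_max = √[f_tx² + (f_v + f_ty)²] = √[1342² + (472.1 + 593.5)²] = 1714 N/mm.
Capacity per unit length: φr_n = 0.75 × 0.6 × 550 × (0.707 × 8) = 1400 N/mm.
1714 > 1400 → NOT adequate.

f_max ≈ 1710 N/mm; NOT adequate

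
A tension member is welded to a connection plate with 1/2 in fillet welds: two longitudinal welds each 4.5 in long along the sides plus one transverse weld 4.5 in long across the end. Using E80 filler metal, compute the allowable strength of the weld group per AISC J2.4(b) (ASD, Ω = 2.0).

R_n/Ω ≈ 122 kips

E80XX → F_EXX = 80 ksi.
t_e = 0.707 × 0.5 = 0.3535 in.
R_nwl = 0.6 × 80 × 0.3535 × 9 = 152.7 kips (longitudinal, 2 welds).
R_nwt = 0.6 × 80 × 0.3535 × 4.5 = 76.36 kips (transverse, base value).
(i) R_nwl + R_nwt = 229.1 kips; (ii) 0.85 R_nwl + 1.5 R_nwt = 244.3 kips.
R_n = max = 244.3 kips [governs: (ii)]; R_n/Ω = 122.2 kips.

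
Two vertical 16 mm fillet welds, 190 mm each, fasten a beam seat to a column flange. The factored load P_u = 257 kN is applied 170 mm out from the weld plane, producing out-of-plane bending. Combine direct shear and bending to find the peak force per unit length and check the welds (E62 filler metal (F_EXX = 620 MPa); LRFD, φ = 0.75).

f_max ≈ 3690 N/mm; NOT adequate

L_w = 2 × 190 = 380 mm; section modulus (unit throat) S = 2 × L²/6 = 12030 mm².
Direct shear f_v = P/L_w = 257×10³/380 = 676.3 N/mm.
Moment M = P × e = 257×10³ × 170 = 43690000 N·mm; bending f_b = M/S = 3631 N/mm.
f_max = √(f_v² + f_b²) = √(676.3² + 3631²) = 3693 N/mm.
φr_n = 0.75 × 0.6 × 620 × (0.707 × 16) = 3156 N/mm → NOT adequate.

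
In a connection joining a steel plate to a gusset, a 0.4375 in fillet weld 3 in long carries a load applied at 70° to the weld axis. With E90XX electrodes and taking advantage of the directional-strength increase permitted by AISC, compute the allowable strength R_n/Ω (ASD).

E90XX → F_EXX = 90 ksi.
t_e = 0.707 × 0.4375 = 0.3093 in; A_we = 0.3093 × 3 = 0.9279 in².
Directional factor: 1.0 + 0.5 sin^1.5(70°) = 1.455.
F_nw = 0.6 × 90 × 1.455 = 78.59 ksi.
R_n/Ω = (78.59 × 0.9279) / 2.0 = 36.47 kip.

R_n/Ω ≈ 36.5 kip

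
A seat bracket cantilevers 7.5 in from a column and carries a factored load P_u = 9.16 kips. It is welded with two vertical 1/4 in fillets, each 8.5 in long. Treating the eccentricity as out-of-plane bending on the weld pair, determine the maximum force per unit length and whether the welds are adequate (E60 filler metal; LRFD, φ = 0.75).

f_max ≈ 2.9 kip/in; adequate

E60XX → F_EXX = 60 ksi.
L_w = 2 × 8.5 = 17 in; section modulus (unit throat) S = 2 × L²/6 = 24.08 in².
Direct shear f_v = P/L_w = 9.16/17 = 0.5388 kip/in.
Moment M = P × e = 9.16 × 7.5 = 68.7 kip·in; bending f_b = M/S = 2.853 kip/in.
f_max = √(f_v² + f_b²) = √(0.5388² + 2.853²) = 2.903 kip/in.
φr_n = 0.75 × 0.6 × 60 × (0.707 × 0.25) = 4.772 kip/in → adequate.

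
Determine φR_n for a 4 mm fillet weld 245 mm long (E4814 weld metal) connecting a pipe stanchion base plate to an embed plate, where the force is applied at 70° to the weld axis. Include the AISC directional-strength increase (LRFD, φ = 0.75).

E48XX → F_EXX = 480 MPa.
t_e = 0.707 × 4 = 2.828 mm; A_we = 2.828 × 245 = 692.9 mm².
Directional factor: 1.0 + 0.5 sin^1.5(70°) = 1.455.
F_nw = 0.6 × 480 × 1.455 = 419.2 MPa.
φR_n = 0.75 × 419.2 × 692.9 × 10⁻³ = 217.8 kN.

φR_n ≈ 218 kN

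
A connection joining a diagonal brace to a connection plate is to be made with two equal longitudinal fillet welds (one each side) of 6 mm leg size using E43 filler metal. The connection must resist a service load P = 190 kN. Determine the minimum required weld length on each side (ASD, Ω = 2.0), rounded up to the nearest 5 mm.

L = 175 mm on each side

E43XX → F_EXX = 430 MPa.
Throat t_e = 0.707 × 6 = 4.242 mm.
r_n/Ω = (0.6 × 430 × 4.242) / 2.0 = 547.2 N/mm = 0.5472 kN/mm.
L_req = P / (r_n/Ω) = 190 / 0.5472 = 347.2 mm total.
Per side: 347.2 / 2 = 173.6 mm.
Round up → use L = 175 mm on each side.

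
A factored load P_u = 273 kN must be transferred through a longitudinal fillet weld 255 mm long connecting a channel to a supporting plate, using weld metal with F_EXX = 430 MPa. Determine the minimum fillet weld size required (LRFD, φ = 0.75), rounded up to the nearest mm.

Total weld length L = 255 mm.
Required throat t_e = P_u / (φ × 0.6 F_EXX × L) = 273 / (0.75 × 0.6 × 430 × 255 × 10⁻³) = 5.533 mm.
Required leg w = t_e / 0.707 = 7.826 mm → use 8 mm.

w = 8 mm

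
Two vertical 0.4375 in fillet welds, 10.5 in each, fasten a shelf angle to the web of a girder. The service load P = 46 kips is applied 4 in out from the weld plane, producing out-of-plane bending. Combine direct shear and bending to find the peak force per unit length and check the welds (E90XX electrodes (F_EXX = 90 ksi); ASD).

L_w = 2 × 10.5 = 21 in; section modulus (unit throat) S = 2 × L²/6 = 36.75 in².
Direct shear f_v = P/L_w = 46/21 = 2.19 kip/in.
Moment M = P × e = 46 × 4 = 184 kip·in; bending f_b = M/S = 5.007 kip/in.
f_max = √(f_v² + f_b²) = √(2.19² + 5.007²) = 5.465 kip/in.
r_n/Ω = (1/2.0) × 0.6 × 90 × (0.707 × 0.4375) = 8.351 kip/in → adequate.

f_max ≈ 5.47 kip/in; adequate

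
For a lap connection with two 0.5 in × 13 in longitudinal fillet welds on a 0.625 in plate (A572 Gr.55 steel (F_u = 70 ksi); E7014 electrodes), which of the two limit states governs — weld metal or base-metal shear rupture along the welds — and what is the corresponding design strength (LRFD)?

φR_n ≈ 290 kips (weld metal governs)

E70XX → F_EXX = 70 ksi.
t_e = 0.707 × 0.5 = 0.3535 in; L = 26 in.
Weld metal: φR_n = 0.75 × 0.6 × 70 × 0.3535 × 26 = 289.5 kips.
Base metal (shear rupture): φR_n = 0.75 × 0.6 × 70 × 0.625 × 26 = 511.9 kips.
Governing: weld metal.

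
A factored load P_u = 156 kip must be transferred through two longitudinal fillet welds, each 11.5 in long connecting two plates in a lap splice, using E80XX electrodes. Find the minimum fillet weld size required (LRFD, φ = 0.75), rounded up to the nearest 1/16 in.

E80XX → F_EXX = 80 ksi.
Total weld length L = 23 in.
Required throat t_e = P_u / (φ × 0.6 F_EXX × L) = 156 / (0.75 × 0.6 × 80 × 23) = 0.1884 in.
Required leg w = t_e / 0.707 = 0.2665 in → use 5/16 in.

w = 5/16 in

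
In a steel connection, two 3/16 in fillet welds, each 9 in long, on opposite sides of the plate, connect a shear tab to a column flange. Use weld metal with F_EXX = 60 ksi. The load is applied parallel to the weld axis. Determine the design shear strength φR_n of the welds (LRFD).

φR_n ≈ 64.4 kip

Effective throat t_e = 0.707 × 0.1875 = 0.1326 in.
Total length L = 18 in; A_we = 0.1326 × 18 = 2.386 in².
F_nw = 0.6 F_EXX = 0.6 × 60 = 36 ksi.
φR_n = 0.75 × 36 × 2.386 = 64.43 kip.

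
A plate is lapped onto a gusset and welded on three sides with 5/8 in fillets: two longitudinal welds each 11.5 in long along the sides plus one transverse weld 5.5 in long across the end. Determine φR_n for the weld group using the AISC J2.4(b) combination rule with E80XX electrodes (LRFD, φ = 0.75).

E80XX → F_EXX = 80 ksi.
t_e = 0.707 × 0.625 = 0.4419 in.
R_nwl = 0.6 × 80 × 0.4419 × 23 = 487.8 kips (longitudinal, 2 welds).
R_nwt = 0.6 × 80 × 0.4419 × 5.5 = 116.7 kips (transverse, base value).
(i) R_nwl + R_nwt = 604.5 kips; (ii) 0.85 R_nwl + 1.5 R_nwt = 589.6 kips.
R_n = max = 604.5 kips [governs: (i)]; φR_n = 453.4 kips.

φR_n ≈ 453 kips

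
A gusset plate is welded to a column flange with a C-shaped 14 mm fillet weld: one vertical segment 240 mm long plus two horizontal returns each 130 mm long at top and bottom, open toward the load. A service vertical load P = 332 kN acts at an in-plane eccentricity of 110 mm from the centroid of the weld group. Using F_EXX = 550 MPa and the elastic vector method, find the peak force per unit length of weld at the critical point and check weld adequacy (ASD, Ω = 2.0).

Total weld length L_w = 500 mm. Treat welds as unit-width lines.
Centroid: x̄ = 2×130×65 / 500 = 33.8 mm from the vertical weld.
Polar moment about centroid: J = I_x + I_y = [240³/12 + 2×130×120²] + [240×33.8² + 2(130³/12 + 130×31.2²)] = 5789000 mm³.
Direct shear f_v = P/L_w = 332×10³ / 500 = 664 N/mm (vertical).
Torsion M = P·e = 332×10³ × 110 = 36520000 N·mm.
Critical point at (x, y) = (96.2, 120) from centroid. f_tx = M·y/J = 757 N/mm; f_ty = M·x/J = 606.8 N/mm.
Resultant f_max = √[f_tx² + (f_v + f_ty)²] = √[757² + (664 + 606.8)²] = 1479 N/mm.
Capacity per unit length: r_n/Ω = (1/2.0) × 0.6 × 550 × (0.707 × 14) = 1633 N/mm.
1479 ≤ 1633 → adequate.

f_max ≈ 1480 N/mm; adequate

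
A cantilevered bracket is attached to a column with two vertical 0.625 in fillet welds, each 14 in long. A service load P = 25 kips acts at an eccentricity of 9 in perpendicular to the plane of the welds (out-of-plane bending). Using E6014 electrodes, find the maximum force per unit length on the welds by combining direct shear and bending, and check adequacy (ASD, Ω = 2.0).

E60XX → F_EXX = 60 ksi.
L_w = 2 × 14 = 28 in; section modulus (unit throat) S = 2 × L²/6 = 65.33 in².
Direct shear f_v = P/L_w = 25/28 = 0.8929 kip/in.
Moment M = P × e = 25 × 9 = 225 kip·in; bending f_b = M/S = 3.444 kip/in.
f_max = √(f_v² + f_b²) = √(0.8929² + 3.444²) = 3.558 kip/in.
r_n/Ω = (1/2.0) × 0.6 × 60 × (0.707 × 0.625) = 7.954 kip/in → adequate.

f_max ≈ 3.56 kip/in; adequate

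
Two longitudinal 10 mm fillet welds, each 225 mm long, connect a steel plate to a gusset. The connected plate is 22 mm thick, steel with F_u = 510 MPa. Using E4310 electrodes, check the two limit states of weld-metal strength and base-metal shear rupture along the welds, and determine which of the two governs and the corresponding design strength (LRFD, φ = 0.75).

φR_n ≈ 616 kN (weld metal governs)

E43XX → F_EXX = 430 MPa.
t_e = 0.707 × 10 = 7.07 mm; L = 450 mm.
Weld metal: φR_n = 0.75 × 0.6 × 430 × 7.07 × 450 × 10⁻³ = 615.6 kN.
Base metal (shear rupture): φR_n = 0.75 × 0.6 × 510 × 22 × 450 × 10⁻³ = 2272 kN.
Governing: weld metal.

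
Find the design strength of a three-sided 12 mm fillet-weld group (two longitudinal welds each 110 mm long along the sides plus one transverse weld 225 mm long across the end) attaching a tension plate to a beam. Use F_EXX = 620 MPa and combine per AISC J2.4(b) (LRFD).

t_e = 0.707 × 12 = 8.484 mm.
R_nwl = 0.6 × 620 × 8.484 × 220 × 10⁻³ = 694.3 kN (longitudinal, 2 welds).
R_nwt = 0.6 × 620 × 8.484 × 225 × 10⁻³ = 710.1 kN (transverse, base value).
(i) R_nwl + R_nwt = 1404 kN; (ii) 0.85 R_nwl + 1.5 R_nwt = 1655 kN.
R_n = max = 1655 kN [governs: (ii)]; φR_n = 1242 kN.

φR_n ≈ 1240 kN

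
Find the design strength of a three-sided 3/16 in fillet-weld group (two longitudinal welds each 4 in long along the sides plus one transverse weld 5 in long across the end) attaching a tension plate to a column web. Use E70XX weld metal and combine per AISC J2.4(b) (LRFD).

φR_n ≈ 59.7 kips

E70XX → F_EXX = 70 ksi.
t_e = 0.707 × 0.1875 = 0.1326 in.
R_nwl = 0.6 × 70 × 0.1326 × 8 = 44.54 kips (longitudinal, 2 welds).
R_nwt = 0.6 × 70 × 0.1326 × 5 = 27.84 kips (transverse, base value).
(i) R_nwl + R_nwt = 72.38 kips; (ii) 0.85 R_nwl + 1.5 R_nwt = 79.62 kips.
R_n = max = 79.62 kips [governs: (ii)]; φR_n = 59.71 kips.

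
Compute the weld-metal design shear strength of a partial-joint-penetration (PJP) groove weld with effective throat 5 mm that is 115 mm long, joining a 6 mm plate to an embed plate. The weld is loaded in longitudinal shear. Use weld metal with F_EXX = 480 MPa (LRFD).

Effective throat (given) t_e = 5 mm.
A_we = 5 × 115 = 575 mm².
F_nw = 0.6 F_EXX = 288 MPa.
φR_n = 0.75 × 288 × 575 × 10⁻³ = 124.2 kN.

φR_n ≈ 124 kN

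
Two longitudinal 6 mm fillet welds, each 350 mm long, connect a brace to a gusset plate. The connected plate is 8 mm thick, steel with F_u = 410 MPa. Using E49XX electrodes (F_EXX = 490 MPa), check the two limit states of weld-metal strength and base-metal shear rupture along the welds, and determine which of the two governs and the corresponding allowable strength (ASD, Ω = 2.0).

R_n/Ω ≈ 437 kN (weld metal governs)

t_e = 0.707 × 6 = 4.242 mm; L = 700 mm.
Weld metal: R_n/Ω = (1/2.0) × 0.6 × 490 × 4.242 × 700 × 10⁻³ = 436.5 kN.
Base metal (shear rupture): R_n/Ω = (1/2.0) × 0.6 × 410 × 8 × 700 × 10⁻³ = 688.8 kN.
Governing: weld metal.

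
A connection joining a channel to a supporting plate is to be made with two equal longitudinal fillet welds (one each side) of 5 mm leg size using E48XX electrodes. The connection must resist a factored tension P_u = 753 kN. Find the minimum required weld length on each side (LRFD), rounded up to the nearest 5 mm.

E48XX → F_EXX = 480 MPa.
Throat t_e = 0.707 × 5 = 3.535 mm.
φr_n = 0.75 × 0.6 × 480 × 3.535 × 10⁻³ = 0.7636 kN/mm.
L_req = P_u / φr_n = 753 / 0.7636 = 986.2 mm total.
Per side: 986.2 / 2 = 493.1 mm.
Round up → use L = 495 mm on each side.

L = 495 mm on each side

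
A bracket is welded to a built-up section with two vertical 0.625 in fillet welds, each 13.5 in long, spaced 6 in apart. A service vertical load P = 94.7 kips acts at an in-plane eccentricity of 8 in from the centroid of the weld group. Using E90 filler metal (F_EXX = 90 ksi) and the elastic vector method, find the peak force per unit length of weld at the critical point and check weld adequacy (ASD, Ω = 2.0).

f_max ≈ 10.5 kip/in; adequate

Total weld length L_w = 27 in. Treat welds as unit-width lines.
Polar moment about centroid: J = 2[d³/12 + d(b/2)²] = 2[13.5³/12 + 13.5×3²] = 653.1 in³.
Direct shear f_v = P/L_w = 94.7 / 27 = 3.507 kip/in (vertical).
Torsion M = P·e = 94.7 × 8 = 757.6 kip·in.
Critical point at (x, y) = (3, 6.75) from centroid. f_tx = M·y/J = 7.83 kip/in; f_ty = M·x/J = 3.48 kip/in.
Resultant f_max = √[f_tx² + (f_v + f_ty)²] = √[7.83² + (3.507 + 3.48)²] = 10.49 kip/in.
Capacity per unit length: r_n/Ω = (1/2.0) × 0.6 × 90 × (0.707 × 0.625) = 11.93 kip/in.
10.49 ≤ 11.93 → adequate.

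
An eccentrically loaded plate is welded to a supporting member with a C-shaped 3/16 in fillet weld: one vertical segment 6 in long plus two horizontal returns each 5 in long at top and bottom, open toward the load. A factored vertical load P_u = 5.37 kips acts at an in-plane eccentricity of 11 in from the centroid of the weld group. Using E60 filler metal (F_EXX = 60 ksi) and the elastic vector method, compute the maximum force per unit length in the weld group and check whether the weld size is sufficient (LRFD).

f_max ≈ 2.03 kip/in; adequate

Total weld length L_w = 16 in. Treat welds as unit-width lines.
Centroid: x̄ = 2×5×2.5 / 16 = 1.562 in from the vertical weld.
Polar moment about centroid: J = I_x + I_y = [6³/12 + 2×5×3²] + [6×1.562² + 2(5³/12 + 5×0.9375²)] = 152.3 in³.
Direct shear f_v = P/L_w = 5.37 / 16 = 0.3356 kip/in (vertical).
Torsion M = P·e = 5.37 × 11 = 59.07 kip·in.
Critical point at (x, y) = (3.438, 3) from centroid. f_tx = M·y/J = 1.164 kip/in; f_ty = M·x/J = 1.333 kip/in.
Resultant f_max = √[f_tx² + (f_v + f_ty)²] = √[1.164² + (0.3356 + 1.333)²] = 2.035 kip/in.
Capacity per unit length: φr_n = 0.75 × 0.6 × 60 × (0.707 × 0.1875) = 3.579 kip/in.
2.035 ≤ 3.579 → adequate.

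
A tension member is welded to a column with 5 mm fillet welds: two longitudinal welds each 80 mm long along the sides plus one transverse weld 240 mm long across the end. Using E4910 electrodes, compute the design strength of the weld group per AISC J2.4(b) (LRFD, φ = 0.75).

φR_n ≈ 387 kN

E49XX → F_EXX = 490 MPa.
t_e = 0.707 × 5 = 3.535 mm.
R_nwl = 0.6 × 490 × 3.535 × 160 × 10⁻³ = 166.3 kN (longitudinal, 2 welds).
R_nwt = 0.6 × 490 × 3.535 × 240 × 10⁻³ = 249.4 kN (transverse, base value).
(i) R_nwl + R_nwt = 415.7 kN; (ii) 0.85 R_nwl + 1.5 R_nwt = 515.5 kN.
R_n = max = 515.5 kN [governs: (ii)]; φR_n = 386.6 kN.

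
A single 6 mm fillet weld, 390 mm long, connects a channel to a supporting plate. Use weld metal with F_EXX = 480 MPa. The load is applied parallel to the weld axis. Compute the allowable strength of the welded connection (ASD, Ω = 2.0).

R_n/Ω ≈ 238 kN

Effective throat t_e = 0.707 × 6 = 4.242 mm.
Total length L = 390 mm; A_we = 4.242 × 390 = 1654 mm².
F_nw = 0.6 F_EXX = 0.6 × 480 = 288 MPa.
R_n = 288 × 1654 × 10⁻³ = 476.5 kN; R_n/Ω = 476.5/2.0 = 238.2 kN.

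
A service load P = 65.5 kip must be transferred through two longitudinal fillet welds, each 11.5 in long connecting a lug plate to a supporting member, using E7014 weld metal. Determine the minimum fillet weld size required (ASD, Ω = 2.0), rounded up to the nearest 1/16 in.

E70XX → F_EXX = 70 ksi.
Total weld length L = 23 in.
Required throat t_e = P × Ω / (0.6 F_EXX × L) = 65.5 × 2.0 / (0.6 × 70 × 23) = 0.1356 in.
Required leg w = t_e / 0.707 = 0.1918 in → use 1/4 in.

w = 1/4 in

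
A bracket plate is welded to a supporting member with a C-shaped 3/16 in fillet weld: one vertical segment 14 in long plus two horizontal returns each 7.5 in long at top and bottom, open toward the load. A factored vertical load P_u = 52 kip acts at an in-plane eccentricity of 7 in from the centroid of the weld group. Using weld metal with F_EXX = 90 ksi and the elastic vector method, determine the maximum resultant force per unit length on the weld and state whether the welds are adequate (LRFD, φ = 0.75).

Total weld length L_w = 29 in. Treat welds as unit-width lines.
Centroid: x̄ = 2×7.5×3.75 / 29 = 1.94 in from the vertical weld.
Polar moment about centroid: J = I_x + I_y = [14³/12 + 2×7.5×7²] + [14×1.94² + 2(7.5³/12 + 7.5×1.81²)] = 1136 in³.
Direct shear f_v = P/L_w = 52 / 29 = 1.793 kip/in (vertical).
Torsion M = P·e = 52 × 7 = 364 kip·in.
Critical point at (x, y) = (5.56, 7) from centroid. f_tx = M·y/J = 2.243 kip/in; f_ty = M·x/J = 1.782 kip/in.
Resultant f_max = √[f_tx² + (f_v + f_ty)²] = √[2.243² + (1.793 + 1.782)²] = 4.221 kip/in.
Capacity per unit length: φr_n = 0.75 × 0.6 × 90 × (0.707 × 0.1875) = 5.369 kip/in.
4.221 ≤ 5.369 → adequate.

f_max ≈ 4.22 kip/in; adequate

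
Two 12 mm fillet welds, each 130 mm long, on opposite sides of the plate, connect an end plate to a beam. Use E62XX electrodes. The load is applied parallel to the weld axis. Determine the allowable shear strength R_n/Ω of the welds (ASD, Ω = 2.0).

E62XX → F_EXX = 620 MPa.
Effective throat t_e = 0.707 × 12 = 8.484 mm.
Total length L = 260 mm; A_we = 8.484 × 260 = 2206 mm².
F_nw = 0.6 F_EXX = 0.6 × 620 = 372 MPa.
R_n = 372 × 2206 × 10⁻³ = 820.6 kN; R_n/Ω = 820.6/2.0 = 410.3 kN.

R_n/Ω ≈ 410 kN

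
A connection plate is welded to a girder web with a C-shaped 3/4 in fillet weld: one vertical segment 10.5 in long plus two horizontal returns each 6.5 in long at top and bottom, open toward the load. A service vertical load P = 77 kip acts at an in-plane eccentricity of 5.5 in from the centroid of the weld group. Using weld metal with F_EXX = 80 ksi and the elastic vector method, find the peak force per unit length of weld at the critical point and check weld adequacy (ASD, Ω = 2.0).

f_max ≈ 7.89 kip/in; adequate

Total weld length L_w = 23.5 in. Treat welds as unit-width lines.
Centroid: x̄ = 2×6.5×3.25 / 23.5 = 1.798 in from the vertical weld.
Polar moment about centroid: J = I_x + I_y = [10.5³/12 + 2×6.5×5.25²] + [10.5×1.798² + 2(6.5³/12 + 6.5×1.452²)] = 561.9 in³.
Direct shear f_v = P/L_w = 77 / 23.5 = 3.277 kip/in (vertical).
Torsion M = P·e = 77 × 5.5 = 423.5 kip·in.
Critical point at (x, y) = (4.702, 5.25) from centroid. f_tx = M·y/J = 3.957 kip/in; f_ty = M·x/J = 3.544 kip/in.
Resultant f_max = √[f_tx² + (f_v + f_ty)²] = √[3.957² + (3.277 + 3.544)²] = 7.885 kip/in.
Capacity per unit length: r_n/Ω = (1/2.0) × 0.6 × 80 × (0.707 × 0.75) = 12.73 kip/in.
7.885 ≤ 12.73 → adequate.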